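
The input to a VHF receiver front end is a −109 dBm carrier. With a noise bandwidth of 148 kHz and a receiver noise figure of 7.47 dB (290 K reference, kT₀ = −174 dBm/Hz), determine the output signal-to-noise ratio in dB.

5.8 dB

Noise floor: N = −174 + 10 log₁₀(B) + NF
10 log₁₀(1.48×10⁵) = 51.7 dB
N = −174 + 51.7 + 7.47 = −114.83 dBm
SNR = P_sig − N = −109 − (−114.83) = 5.83 dB → 5.8 dB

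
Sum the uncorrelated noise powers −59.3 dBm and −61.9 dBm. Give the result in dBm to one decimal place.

−57.4 dBm

Convert to linear, add, convert back:
P₁ = 1.17×10⁻⁹ W, P₂ = 6.46×10⁻¹⁰ W
P_tot = 1.82×10⁻⁹ W → 10 log₁₀(P_tot / 10⁻³) = −57.4 dBm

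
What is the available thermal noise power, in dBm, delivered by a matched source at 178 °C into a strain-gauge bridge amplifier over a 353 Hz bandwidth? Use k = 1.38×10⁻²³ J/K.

−146.6 dBm

T = 178 °C + 273.15 = 451.15 K
P_n = kTB = 1.38×10⁻²³ × 451.15 × 3.53×10² = 2.20×10⁻¹⁸ W
In dBm: 10 log₁₀(2.20×10⁻¹⁸ / 10⁻³) = −146.6 dBm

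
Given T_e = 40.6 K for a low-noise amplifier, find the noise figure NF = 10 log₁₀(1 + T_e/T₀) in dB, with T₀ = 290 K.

0.569 dB

F = 1 + T_e/T₀ = 1 + 40.6/290 = 1.14
NF = 10 log₁₀(1.14) = 0.569 dB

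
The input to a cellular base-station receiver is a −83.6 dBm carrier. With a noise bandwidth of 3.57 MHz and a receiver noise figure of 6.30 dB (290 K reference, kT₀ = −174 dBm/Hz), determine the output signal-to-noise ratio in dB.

18.6 dB

Noise floor: N = −174 + 10 log₁₀(B) + NF
10 log₁₀(3.57×10⁶) = 65.53 dB
N = −174 + 65.53 + 6.30 = −102.17 dBm
SNR = P_sig − N = −83.6 − (−102.17) = 18.57 dB → 18.6 dB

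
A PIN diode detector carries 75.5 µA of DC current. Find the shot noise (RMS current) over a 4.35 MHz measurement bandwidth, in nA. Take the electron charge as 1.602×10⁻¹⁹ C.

10.3 nA

I_n = √(2qI·B)
2qI·B = 2 × 1.602×10⁻¹⁹ × 7.55×10⁻⁵ × 4.35×10⁶ = 1.05×10⁻¹⁶ A²
I_n = √(1.05×10⁻¹⁶) = 1.03×10⁻⁸ A = 10.3 nA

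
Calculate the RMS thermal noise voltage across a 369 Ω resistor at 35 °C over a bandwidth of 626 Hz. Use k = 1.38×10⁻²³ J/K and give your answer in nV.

62.7 nV

T = 35 °C + 273.15 = 308.15 K
V_n = √(4kTRB)
4kTRB = 4 × 1.38×10⁻²³ × 308.15 × 3.69×10² × 6.26×10² = 3.93×10⁻¹⁵ V²
V_n = √(3.93×10⁻¹⁵) = 6.27×10⁻⁸ V = 62.7 nV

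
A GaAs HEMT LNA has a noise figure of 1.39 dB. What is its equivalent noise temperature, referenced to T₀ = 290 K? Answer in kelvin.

109 K

F = 10^(1.39/10) = 1.37721
T_e = (F − 1)·T₀ = (1.37721 − 1) × 290 = 109 K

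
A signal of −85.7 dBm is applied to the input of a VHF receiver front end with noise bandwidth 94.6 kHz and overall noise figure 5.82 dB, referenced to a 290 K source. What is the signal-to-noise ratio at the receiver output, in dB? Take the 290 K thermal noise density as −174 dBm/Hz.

32.7 dB

Noise floor: N = −174 + 10 log₁₀(B) + NF
10 log₁₀(9.46×10⁴) = 49.76 dB
N = −174 + 49.76 + 5.82 = −118.42 dBm
SNR = P_sig − N = −85.7 − (−118.42) = 32.72 dB → 32.7 dB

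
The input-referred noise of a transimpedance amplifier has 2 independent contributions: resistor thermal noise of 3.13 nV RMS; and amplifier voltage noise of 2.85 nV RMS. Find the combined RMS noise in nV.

4.23 nV

Uncorrelated sources add in power (mean-square): V_tot = √(ΣV_i²)
V_tot = √[(3.13×10⁻⁹)² + (2.85×10⁻⁹)²] = 4.23×10⁻⁹ V = 4.23 nV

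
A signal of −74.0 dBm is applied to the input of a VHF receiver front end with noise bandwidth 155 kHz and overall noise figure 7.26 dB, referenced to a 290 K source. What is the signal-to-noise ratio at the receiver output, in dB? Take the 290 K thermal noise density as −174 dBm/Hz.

40.8 dB

Noise floor: N = −174 + 10 log₁₀(B) + NF
10 log₁₀(1.55×10⁵) = 51.9 dB
N = −174 + 51.9 + 7.26 = −114.84 dBm
SNR = P_sig − N = −74.0 − (−114.84) = 40.84 dB → 40.8 dB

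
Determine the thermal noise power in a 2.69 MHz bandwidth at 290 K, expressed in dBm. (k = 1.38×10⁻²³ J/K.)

−109.7 dBm

P_n = kTB = 1.38×10⁻²³ × 290 × 2.69×10⁶ = 1.08×10⁻¹⁴ W
In dBm: 10 log₁₀(1.08×10⁻¹⁴ / 10⁻³) = −109.7 dBm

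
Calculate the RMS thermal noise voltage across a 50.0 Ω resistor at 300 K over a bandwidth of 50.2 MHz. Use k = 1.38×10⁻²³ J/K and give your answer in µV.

6.45 µV

V_n = √(4kTRB)
4kTRB = 4 × 1.38×10⁻²³ × 300 × 5.00×10¹ × 5.02×10⁷ = 4.16×10⁻¹¹ V²
V_n = √(4.16×10⁻¹¹) = 6.45×10⁻⁶ V = 6.45 µV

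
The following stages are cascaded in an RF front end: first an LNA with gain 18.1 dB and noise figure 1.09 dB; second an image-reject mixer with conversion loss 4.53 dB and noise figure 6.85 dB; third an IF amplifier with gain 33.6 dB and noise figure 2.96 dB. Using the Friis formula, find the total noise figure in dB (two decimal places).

Convert to linear (a loss of L dB is a gain of −L dB): F_i = 10^(NF_i/10), G_i = 10^(G_i,dB/10)
  Stage 1: F_1 = 10^(1.09/10) = 1.285, G_1 = 10^(18.1/10) = 64.57
  Stage 2: F_2 = 10^(6.85/10) = 4.842, G_2 = 10^(−4.53/10) = 0.3524
  Stage 3: F_3 = 10^(2.96/10) = 1.977, G_3 = 10^(33.6/10) = 2291
Friis cascade:
  F = 1.285 + (4.842 − 1)/64.57 + (1.977 − 1)/22.75 = 1.388
NF = 10 log₁₀(1.388) = 1.42 dB

1.42 dB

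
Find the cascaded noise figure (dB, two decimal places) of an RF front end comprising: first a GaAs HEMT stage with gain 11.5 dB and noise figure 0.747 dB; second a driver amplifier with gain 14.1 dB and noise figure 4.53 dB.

Convert to linear (a loss of L dB is a gain of −L dB): F_i = 10^(NF_i/10), G_i = 10^(G_i,dB/10)
  Stage 1: F_1 = 10^(0.747/10) = 1.188, G_1 = 10^(11.5/10) = 14.13
  Stage 2: F_2 = 10^(4.53/10) = 2.838, G_2 = 10^(14.1/10) = 25.70
Friis cascade:
  F = 1.188 + (2.838 − 1)/14.13 = 1.318
NF = 10 log₁₀(1.318) = 1.20 dB

1.20 dB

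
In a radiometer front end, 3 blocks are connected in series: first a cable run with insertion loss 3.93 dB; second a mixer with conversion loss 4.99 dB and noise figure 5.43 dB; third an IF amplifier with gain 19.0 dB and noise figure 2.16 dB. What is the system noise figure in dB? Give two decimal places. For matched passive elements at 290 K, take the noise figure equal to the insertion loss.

Convert to linear (a loss of L dB is a gain of −L dB): F_i = 10^(NF_i/10), G_i = 10^(G_i,dB/10)
  Stage 1: F_1 = 10^(3.93/10) = 2.472, G_1 = 10^(−3.93/10) = 0.4046
  Stage 2: F_2 = 10^(5.43/10) = 3.491, G_2 = 10^(−4.99/10) = 0.3170
  Stage 3: F_3 = 10^(2.16/10) = 1.644, G_3 = 10^(19.0/10) = 79.43
Friis cascade:
  F = 2.472 + (3.491 − 1)/0.4046 + (1.644 − 1)/0.1282 = 13.65
NF = 10 log₁₀(13.65) = 11.35 dB

11.35 dB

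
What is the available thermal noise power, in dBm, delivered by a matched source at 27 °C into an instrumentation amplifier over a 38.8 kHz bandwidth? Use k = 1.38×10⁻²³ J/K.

T = 27 °C + 273.15 = 300.15 K
P_n = kTB = 1.38×10⁻²³ × 300.15 × 3.88×10⁴ = 1.61×10⁻¹⁶ W
In dBm: 10 log₁₀(1.61×10⁻¹⁶ / 10⁻³) = −127.9 dBm

−127.9 dBm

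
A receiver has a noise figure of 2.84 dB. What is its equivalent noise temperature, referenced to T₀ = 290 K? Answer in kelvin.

F = 10^(2.84/10) = 1.92309
T_e = (F − 1)·T₀ = (1.92309 − 1) × 290 = 268 K

268 K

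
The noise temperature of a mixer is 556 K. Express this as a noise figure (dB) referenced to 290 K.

4.65 dB

F = 1 + T_e/T₀ = 1 + 556/290 = 2.91724
NF = 10 log₁₀(2.91724) = 4.65 dB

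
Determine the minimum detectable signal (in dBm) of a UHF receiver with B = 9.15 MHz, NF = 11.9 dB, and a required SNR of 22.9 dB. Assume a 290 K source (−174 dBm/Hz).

Sensitivity = −174 + 10 log₁₀(B) + NF + SNR_min
= −174 + 69.61 + 11.9 + 22.9
= −69.59 dBm → −69.6 dBm

−69.6 dBm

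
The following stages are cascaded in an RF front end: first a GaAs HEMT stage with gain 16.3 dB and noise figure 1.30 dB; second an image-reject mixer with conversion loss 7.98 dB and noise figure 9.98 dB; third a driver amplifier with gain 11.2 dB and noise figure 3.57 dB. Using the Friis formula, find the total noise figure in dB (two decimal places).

Convert to linear (a loss of L dB is a gain of −L dB): F_i = 10^(NF_i/10), G_i = 10^(G_i,dB/10)
  Stage 1: F_1 = 10^(1.30/10) = 1.349, G_1 = 10^(16.3/10) = 42.66
  Stage 2: F_2 = 10^(9.98/10) = 9.954, G_2 = 10^(−7.98/10) = 0.1592
  Stage 3: F_3 = 10^(3.57/10) = 2.275, G_3 = 10^(11.2/10) = 13.18
Friis cascade:
  F = 1.349 + (9.954 − 1)/42.66 + (2.275 − 1)/6.792 = 1.747
NF = 10 log₁₀(1.747) = 2.42 dB

2.42 dB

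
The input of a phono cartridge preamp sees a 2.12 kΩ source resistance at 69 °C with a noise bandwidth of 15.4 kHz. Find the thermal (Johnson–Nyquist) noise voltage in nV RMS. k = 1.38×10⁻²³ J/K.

T = 69 °C + 273.15 = 342.15 K
V_n = √(4kTRB)
4kTRB = 4 × 1.38×10⁻²³ × 342.15 × 2.12×10³ × 1.54×10⁴ = 6.17×10⁻¹³ V²
V_n = √(6.17×10⁻¹³) = 7.85×10⁻⁷ V = 785 nV

785 nV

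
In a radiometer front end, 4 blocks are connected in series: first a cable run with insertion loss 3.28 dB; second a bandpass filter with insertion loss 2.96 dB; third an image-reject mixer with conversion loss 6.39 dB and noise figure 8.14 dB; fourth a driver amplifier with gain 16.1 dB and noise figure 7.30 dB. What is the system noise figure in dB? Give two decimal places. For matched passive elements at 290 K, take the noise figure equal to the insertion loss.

20.31 dB

Convert to linear (a loss of L dB is a gain of −L dB): F_i = 10^(NF_i/10), G_i = 10^(G_i,dB/10)
  Stage 1: F_1 = 10^(3.28/10) = 2.128, G_1 = 10^(−3.28/10) = 0.4699
  Stage 2: F_2 = 10^(2.96/10) = 1.977, G_2 = 10^(−2.96/10) = 0.5058
  Stage 3: F_3 = 10^(8.14/10) = 6.516, G_3 = 10^(−6.39/10) = 0.2296
  Stage 4: F_4 = 10^(7.30/10) = 5.370, G_4 = 10^(16.1/10) = 40.74
Friis cascade:
  F = 2.128 + (1.977 − 1)/0.4699 + (6.516 − 1)/0.2377 + (5.370 − 1)/0.05458 = 107.5
NF = 10 log₁₀(107.5) = 20.31 dB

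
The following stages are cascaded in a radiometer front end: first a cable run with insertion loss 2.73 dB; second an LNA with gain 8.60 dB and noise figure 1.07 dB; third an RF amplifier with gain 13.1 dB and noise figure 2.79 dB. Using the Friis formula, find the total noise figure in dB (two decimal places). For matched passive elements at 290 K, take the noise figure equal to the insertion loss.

Convert to linear (a loss of L dB is a gain of −L dB): F_i = 10^(NF_i/10), G_i = 10^(G_i,dB/10)
  Stage 1: F_1 = 10^(2.73/10) = 1.875, G_1 = 10^(−2.73/10) = 0.5333
  Stage 2: F_2 = 10^(1.07/10) = 1.279, G_2 = 10^(8.60/10) = 7.244
  Stage 3: F_3 = 10^(2.79/10) = 1.901, G_3 = 10^(13.1/10) = 20.42
Friis cascade:
  F = 1.875 + (1.279 − 1)/0.5333 + (1.901 − 1)/3.864 = 2.632
NF = 10 log₁₀(2.632) = 4.20 dB

4.20 dB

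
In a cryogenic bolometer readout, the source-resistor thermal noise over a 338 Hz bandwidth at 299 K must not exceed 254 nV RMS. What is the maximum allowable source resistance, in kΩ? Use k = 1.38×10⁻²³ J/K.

11.6 kΩ

Johnson–Nyquist: V_n = √(4kTRB) ⇒ R = V_n² / (4kTB)
4kTB = 4 × 1.38×10⁻²³ × 299 × 3.38×10² = 5.58×10⁻¹⁸
R = (2.54×10⁻⁷)² / 5.58×10⁻¹⁸ = 1.16×10⁴ Ω = 11.6 kΩ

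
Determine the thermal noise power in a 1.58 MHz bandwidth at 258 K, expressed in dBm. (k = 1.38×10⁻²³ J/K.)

P_n = kTB = 1.38×10⁻²³ × 258 × 1.58×10⁶ = 5.63×10⁻¹⁵ W
In dBm: 10 log₁₀(5.63×10⁻¹⁵ / 10⁻³) = −112.5 dBm

−112.5 dBm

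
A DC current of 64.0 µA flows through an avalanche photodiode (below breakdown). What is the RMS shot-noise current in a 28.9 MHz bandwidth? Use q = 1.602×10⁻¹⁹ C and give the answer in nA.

I_n = √(2qI·B)
2qI·B = 2 × 1.602×10⁻¹⁹ × 6.40×10⁻⁵ × 2.89×10⁷ = 5.93×10⁻¹⁶ A²
I_n = √(5.93×10⁻¹⁶) = 2.43×10⁻⁸ A = 24.3 nA

24.3 nA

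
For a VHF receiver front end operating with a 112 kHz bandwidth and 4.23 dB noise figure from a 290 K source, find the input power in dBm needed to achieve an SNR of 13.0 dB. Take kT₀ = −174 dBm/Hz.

Sensitivity = −174 + 10 log₁₀(B) + NF + SNR_min
= −174 + 50.49 + 4.23 + 13.0
= −106.28 dBm → −106.3 dBm

−106.3 dBm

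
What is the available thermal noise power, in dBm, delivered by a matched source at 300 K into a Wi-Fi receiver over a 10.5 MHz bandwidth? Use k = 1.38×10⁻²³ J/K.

P_n = kTB = 1.38×10⁻²³ × 300 × 1.05×10⁷ = 4.35×10⁻¹⁴ W
In dBm: 10 log₁₀(4.35×10⁻¹⁴ / 10⁻³) = −103.6 dBm

−103.6 dBm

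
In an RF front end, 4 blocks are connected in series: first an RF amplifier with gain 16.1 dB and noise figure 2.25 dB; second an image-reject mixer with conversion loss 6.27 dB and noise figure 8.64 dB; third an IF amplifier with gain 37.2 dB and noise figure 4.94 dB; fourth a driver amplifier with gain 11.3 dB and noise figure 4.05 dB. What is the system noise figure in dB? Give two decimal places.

Convert to linear (a loss of L dB is a gain of −L dB): F_i = 10^(NF_i/10), G_i = 10^(G_i,dB/10)
  Stage 1: F_1 = 10^(2.25/10) = 1.679, G_1 = 10^(16.1/10) = 40.74
  Stage 2: F_2 = 10^(8.64/10) = 7.311, G_2 = 10^(−6.27/10) = 0.2360
  Stage 3: F_3 = 10^(4.94/10) = 3.119, G_3 = 10^(37.2/10) = 5248
  Stage 4: F_4 = 10^(4.05/10) = 2.541, G_4 = 10^(11.3/10) = 13.49
Friis cascade:
  F = 1.679 + (7.311 − 1)/40.74 + (3.119 − 1)/9.616 + (2.541 − 1)/5.047×10⁴ = 2.054
NF = 10 log₁₀(2.054) = 3.13 dB

3.13 dB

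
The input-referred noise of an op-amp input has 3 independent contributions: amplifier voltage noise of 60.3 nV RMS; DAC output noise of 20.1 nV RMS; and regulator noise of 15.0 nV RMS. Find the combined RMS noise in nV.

65.3 nV

Uncorrelated sources add in power (mean-square): V_tot = √(ΣV_i²)
V_tot = √[(6.03×10⁻⁸)² + (2.01×10⁻⁸)² + (1.50×10⁻⁸)²] = 6.53×10⁻⁸ V = 65.3 nV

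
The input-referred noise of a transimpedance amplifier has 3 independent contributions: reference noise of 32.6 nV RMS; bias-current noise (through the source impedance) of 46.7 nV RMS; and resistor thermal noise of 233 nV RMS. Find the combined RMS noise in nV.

240 nV

Uncorrelated sources add in power (mean-square): V_tot = √(ΣV_i²)
V_tot = √[(3.26×10⁻⁸)² + (4.67×10⁻⁸)² + (2.33×10⁻⁷)²] = 2.40×10⁻⁷ V = 240 nV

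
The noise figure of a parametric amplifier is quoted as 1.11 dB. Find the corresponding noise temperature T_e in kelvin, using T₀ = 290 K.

84.5 K

F = 10^(1.11/10) = 1.29122
T_e = (F − 1)·T₀ = (1.29122 − 1) × 290 = 84.5 K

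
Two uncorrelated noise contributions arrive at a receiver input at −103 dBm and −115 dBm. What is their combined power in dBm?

−102.7 dBm

Convert to linear, add, convert back:
P₁ = 5.01×10⁻¹⁴ W, P₂ = 3.16×10⁻¹⁵ W
P_tot = 5.33×10⁻¹⁴ W → 10 log₁₀(P_tot / 10⁻³) = −102.7 dBm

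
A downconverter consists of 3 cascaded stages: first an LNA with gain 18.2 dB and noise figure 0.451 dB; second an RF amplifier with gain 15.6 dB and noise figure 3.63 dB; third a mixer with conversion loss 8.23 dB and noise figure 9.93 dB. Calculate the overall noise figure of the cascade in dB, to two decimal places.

Convert to linear (a loss of L dB is a gain of −L dB): F_i = 10^(NF_i/10), G_i = 10^(G_i,dB/10)
  Stage 1: F_1 = 10^(0.451/10) = 1.109, G_1 = 10^(18.2/10) = 66.07
  Stage 2: F_2 = 10^(3.63/10) = 2.307, G_2 = 10^(15.6/10) = 36.31
  Stage 3: F_3 = 10^(9.93/10) = 9.840, G_3 = 10^(−8.23/10) = 0.1503
Friis cascade:
  F = 1.109 + (2.307 − 1)/66.07 + (9.840 − 1)/2399 = 1.133
NF = 10 log₁₀(1.133) = 0.54 dB

0.54 dB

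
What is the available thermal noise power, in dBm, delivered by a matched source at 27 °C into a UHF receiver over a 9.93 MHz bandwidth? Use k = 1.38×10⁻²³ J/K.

−103.9 dBm

T = 27 °C + 273.15 = 300.15 K
P_n = kTB = 1.38×10⁻²³ × 300.15 × 9.93×10⁶ = 4.11×10⁻¹⁴ W
In dBm: 10 log₁₀(4.11×10⁻¹⁴ / 10⁻³) = −103.9 dBm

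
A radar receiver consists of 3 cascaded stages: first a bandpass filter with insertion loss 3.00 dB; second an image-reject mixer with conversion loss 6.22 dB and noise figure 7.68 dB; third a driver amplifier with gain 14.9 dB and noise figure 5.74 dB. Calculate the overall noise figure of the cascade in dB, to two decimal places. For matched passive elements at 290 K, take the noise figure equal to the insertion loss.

Convert to linear (a loss of L dB is a gain of −L dB): F_i = 10^(NF_i/10), G_i = 10^(G_i,dB/10)
  Stage 1: F_1 = 10^(3.00/10) = 1.995, G_1 = 10^(−3.00/10) = 0.5012
  Stage 2: F_2 = 10^(7.68/10) = 5.861, G_2 = 10^(−6.22/10) = 0.2388
  Stage 3: F_3 = 10^(5.74/10) = 3.750, G_3 = 10^(14.9/10) = 30.90
Friis cascade:
  F = 1.995 + (5.861 − 1)/0.5012 + (3.750 − 1)/0.1197 = 34.67
NF = 10 log₁₀(34.67) = 15.40 dB

15.40 dB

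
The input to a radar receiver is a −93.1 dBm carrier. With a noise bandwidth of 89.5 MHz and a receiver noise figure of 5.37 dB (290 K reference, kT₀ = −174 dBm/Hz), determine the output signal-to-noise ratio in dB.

−4.0 dB

Noise floor: N = −174 + 10 log₁₀(B) + NF
10 log₁₀(8.95×10⁷) = 79.52 dB
N = −174 + 79.52 + 5.37 = −89.11 dBm
SNR = P_sig − N = −93.1 − (−89.11) = −3.99 dB → −4.0 dB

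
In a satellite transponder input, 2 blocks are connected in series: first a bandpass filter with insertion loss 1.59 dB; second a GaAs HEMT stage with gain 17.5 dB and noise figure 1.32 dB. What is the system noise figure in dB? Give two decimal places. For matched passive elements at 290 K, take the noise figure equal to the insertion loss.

Convert to linear (a loss of L dB is a gain of −L dB): F_i = 10^(NF_i/10), G_i = 10^(G_i,dB/10)
  Stage 1: F_1 = 10^(1.59/10) = 1.442, G_1 = 10^(−1.59/10) = 0.6934
  Stage 2: F_2 = 10^(1.32/10) = 1.355, G_2 = 10^(17.5/10) = 56.23
Friis cascade:
  F = 1.442 + (1.355 − 1)/0.6934 = 1.954
NF = 10 log₁₀(1.954) = 2.91 dB

2.91 dB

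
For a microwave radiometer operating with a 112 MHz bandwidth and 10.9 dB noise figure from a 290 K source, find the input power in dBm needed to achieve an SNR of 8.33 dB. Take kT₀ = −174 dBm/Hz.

Sensitivity = −174 + 10 log₁₀(B) + NF + SNR_min
= −174 + 80.49 + 10.9 + 8.33
= −74.28 dBm → −74.3 dBm

−74.3 dBm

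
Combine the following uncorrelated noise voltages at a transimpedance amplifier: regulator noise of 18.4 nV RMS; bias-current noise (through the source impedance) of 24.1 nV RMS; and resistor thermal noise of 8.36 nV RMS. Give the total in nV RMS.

Uncorrelated sources add in power (mean-square): V_tot = √(ΣV_i²)
V_tot = √[(1.84×10⁻⁸)² + (2.41×10⁻⁸)² + (8.36×10⁻⁹)²] = 3.15×10⁻⁸ V = 31.5 nV

31.5 nV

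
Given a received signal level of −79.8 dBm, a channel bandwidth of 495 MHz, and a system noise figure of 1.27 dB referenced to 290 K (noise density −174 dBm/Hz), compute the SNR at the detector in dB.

6.0 dB

Noise floor: N = −174 + 10 log₁₀(B) + NF
10 log₁₀(4.95×10⁸) = 86.95 dB
N = −174 + 86.95 + 1.27 = −85.78 dBm
SNR = P_sig − N = −79.8 − (−85.78) = 5.98 dB → 6.0 dB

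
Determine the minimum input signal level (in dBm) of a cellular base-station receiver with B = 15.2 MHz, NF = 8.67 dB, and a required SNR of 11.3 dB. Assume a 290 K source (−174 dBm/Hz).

Sensitivity = −174 + 10 log₁₀(B) + NF + SNR_min
= −174 + 71.82 + 8.67 + 11.3
= −82.21 dBm → −82.2 dBm

−82.2 dBm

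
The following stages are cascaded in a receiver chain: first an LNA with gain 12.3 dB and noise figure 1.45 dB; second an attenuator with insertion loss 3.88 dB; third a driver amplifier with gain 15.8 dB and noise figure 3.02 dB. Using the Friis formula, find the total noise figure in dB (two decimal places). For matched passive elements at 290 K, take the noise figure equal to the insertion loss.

Convert to linear (a loss of L dB is a gain of −L dB): F_i = 10^(NF_i/10), G_i = 10^(G_i,dB/10)
  Stage 1: F_1 = 10^(1.45/10) = 1.396, G_1 = 10^(12.3/10) = 16.98
  Stage 2: F_2 = 10^(3.88/10) = 2.443, G_2 = 10^(−3.88/10) = 0.4093
  Stage 3: F_3 = 10^(3.02/10) = 2.004, G_3 = 10^(15.8/10) = 38.02
Friis cascade:
  F = 1.396 + (2.443 − 1)/16.98 + (2.004 − 1)/6.950 = 1.626
NF = 10 log₁₀(1.626) = 2.11 dB

2.11 dB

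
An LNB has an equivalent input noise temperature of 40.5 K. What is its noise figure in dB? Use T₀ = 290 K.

F = 1 + T_e/T₀ = 1 + 40.5/290 = 1.13966
NF = 10 log₁₀(1.13966) = 0.568 dB

0.568 dB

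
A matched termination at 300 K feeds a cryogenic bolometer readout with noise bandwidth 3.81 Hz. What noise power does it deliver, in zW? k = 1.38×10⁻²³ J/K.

P_n = kTB = 1.38×10⁻²³ × 300 × 3.81×10⁰ = 1.58×10⁻²⁰ W = 15.8 zW

15.8 zW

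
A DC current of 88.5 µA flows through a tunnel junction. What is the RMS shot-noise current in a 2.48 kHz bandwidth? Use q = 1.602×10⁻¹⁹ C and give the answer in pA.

I_n = √(2qI·B)
2qI·B = 2 × 1.602×10⁻¹⁹ × 8.85×10⁻⁵ × 2.48×10³ = 7.03×10⁻²⁰ A²
I_n = √(7.03×10⁻²⁰) = 2.65×10⁻¹⁰ A = 265 pA

265 pA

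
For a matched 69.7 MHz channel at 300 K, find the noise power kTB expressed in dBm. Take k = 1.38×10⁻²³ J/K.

−95.4 dBm

P_n = kTB = 1.38×10⁻²³ × 300 × 6.97×10⁷ = 2.89×10⁻¹³ W
In dBm: 10 log₁₀(2.89×10⁻¹³ / 10⁻³) = −95.4 dBm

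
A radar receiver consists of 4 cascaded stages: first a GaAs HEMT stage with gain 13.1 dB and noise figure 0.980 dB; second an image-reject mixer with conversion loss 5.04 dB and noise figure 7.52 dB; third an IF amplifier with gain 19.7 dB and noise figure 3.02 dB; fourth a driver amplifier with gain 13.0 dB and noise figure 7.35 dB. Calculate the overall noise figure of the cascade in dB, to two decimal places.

Convert to linear (a loss of L dB is a gain of −L dB): F_i = 10^(NF_i/10), G_i = 10^(G_i,dB/10)
  Stage 1: F_1 = 10^(0.980/10) = 1.253, G_1 = 10^(13.1/10) = 20.42
  Stage 2: F_2 = 10^(7.52/10) = 5.649, G_2 = 10^(−5.04/10) = 0.3133
  Stage 3: F_3 = 10^(3.02/10) = 2.004, G_3 = 10^(19.7/10) = 93.33
  Stage 4: F_4 = 10^(7.35/10) = 5.433, G_4 = 10^(13.0/10) = 19.95
Friis cascade:
  F = 1.253 + (5.649 − 1)/20.42 + (2.004 − 1)/6.397 + (5.433 − 1)/597.0 = 1.645
NF = 10 log₁₀(1.645) = 2.16 dB

2.16 dB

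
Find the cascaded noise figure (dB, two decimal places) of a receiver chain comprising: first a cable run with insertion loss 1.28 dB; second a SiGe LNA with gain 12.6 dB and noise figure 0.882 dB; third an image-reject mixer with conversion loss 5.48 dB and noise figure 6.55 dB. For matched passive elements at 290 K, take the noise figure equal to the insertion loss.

Convert to linear (a loss of L dB is a gain of −L dB): F_i = 10^(NF_i/10), G_i = 10^(G_i,dB/10)
  Stage 1: F_1 = 10^(1.28/10) = 1.343, G_1 = 10^(−1.28/10) = 0.7447
  Stage 2: F_2 = 10^(0.882/10) = 1.225, G_2 = 10^(12.6/10) = 18.20
  Stage 3: F_3 = 10^(6.55/10) = 4.519, G_3 = 10^(−5.48/10) = 0.2831
Friis cascade:
  F = 1.343 + (1.225 − 1)/0.7447 + (4.519 − 1)/13.55 = 1.905
NF = 10 log₁₀(1.905) = 2.80 dB

2.80 dB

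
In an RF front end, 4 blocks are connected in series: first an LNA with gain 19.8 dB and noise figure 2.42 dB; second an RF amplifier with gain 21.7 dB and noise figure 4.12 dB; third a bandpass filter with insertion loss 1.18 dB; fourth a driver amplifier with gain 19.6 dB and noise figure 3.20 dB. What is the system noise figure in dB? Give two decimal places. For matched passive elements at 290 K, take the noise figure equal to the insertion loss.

2.46 dB

Convert to linear (a loss of L dB is a gain of −L dB): F_i = 10^(NF_i/10), G_i = 10^(G_i,dB/10)
  Stage 1: F_1 = 10^(2.42/10) = 1.746, G_1 = 10^(19.8/10) = 95.50
  Stage 2: F_2 = 10^(4.12/10) = 2.582, G_2 = 10^(21.7/10) = 147.9
  Stage 3: F_3 = 10^(1.18/10) = 1.312, G_3 = 10^(−1.18/10) = 0.7621
  Stage 4: F_4 = 10^(3.20/10) = 2.089, G_4 = 10^(19.6/10) = 91.20
Friis cascade:
  F = 1.746 + (2.582 − 1)/95.50 + (1.312 − 1)/1.413×10⁴ + (2.089 − 1)/1.076×10⁴ = 1.763
NF = 10 log₁₀(1.763) = 2.46 dB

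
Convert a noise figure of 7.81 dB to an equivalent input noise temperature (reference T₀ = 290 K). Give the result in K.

1461 K

F = 10^(7.81/10) = 6.03949
T_e = (F − 1)·T₀ = (6.03949 − 1) × 290 = 1461 K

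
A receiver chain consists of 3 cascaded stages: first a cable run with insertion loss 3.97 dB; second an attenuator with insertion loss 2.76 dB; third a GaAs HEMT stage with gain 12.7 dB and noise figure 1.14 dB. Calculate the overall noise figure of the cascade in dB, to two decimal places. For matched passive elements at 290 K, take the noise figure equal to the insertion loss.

Convert to linear (a loss of L dB is a gain of −L dB): F_i = 10^(NF_i/10), G_i = 10^(G_i,dB/10)
  Stage 1: F_1 = 10^(3.97/10) = 2.495, G_1 = 10^(−3.97/10) = 0.4009
  Stage 2: F_2 = 10^(2.76/10) = 1.888, G_2 = 10^(−2.76/10) = 0.5297
  Stage 3: F_3 = 10^(1.14/10) = 1.300, G_3 = 10^(12.7/10) = 18.62
Friis cascade:
  F = 2.495 + (1.888 − 1)/0.4009 + (1.300 − 1)/0.2123 = 6.124
NF = 10 log₁₀(6.124) = 7.87 dB

7.87 dB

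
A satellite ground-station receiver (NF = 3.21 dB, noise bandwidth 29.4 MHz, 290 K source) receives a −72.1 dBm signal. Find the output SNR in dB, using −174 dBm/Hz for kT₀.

Noise floor: N = −174 + 10 log₁₀(B) + NF
10 log₁₀(2.94×10⁷) = 74.68 dB
N = −174 + 74.68 + 3.21 = −96.11 dBm
SNR = P_sig − N = −72.1 − (−96.11) = 24.01 dB → 24.0 dB

24.0 dB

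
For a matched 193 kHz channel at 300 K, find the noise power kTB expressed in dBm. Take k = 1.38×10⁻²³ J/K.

P_n = kTB = 1.38×10⁻²³ × 300 × 1.93×10⁵ = 7.99×10⁻¹⁶ W
In dBm: 10 log₁₀(7.99×10⁻¹⁶ / 10⁻³) = −121.0 dBm

−121.0 dBm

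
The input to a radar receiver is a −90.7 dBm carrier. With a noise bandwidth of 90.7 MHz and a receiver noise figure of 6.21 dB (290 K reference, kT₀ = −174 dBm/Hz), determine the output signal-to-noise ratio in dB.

−2.5 dB

Noise floor: N = −174 + 10 log₁₀(B) + NF
10 log₁₀(9.07×10⁷) = 79.58 dB
N = −174 + 79.58 + 6.21 = −88.21 dBm
SNR = P_sig − N = −90.7 − (−88.21) = −2.49 dB → −2.5 dB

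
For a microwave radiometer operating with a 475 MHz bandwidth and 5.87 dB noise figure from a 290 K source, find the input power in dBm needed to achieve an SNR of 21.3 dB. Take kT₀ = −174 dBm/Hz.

−60.1 dBm

Sensitivity = −174 + 10 log₁₀(B) + NF + SNR_min
= −174 + 86.77 + 5.87 + 21.3
= −60.06 dBm → −60.1 dBm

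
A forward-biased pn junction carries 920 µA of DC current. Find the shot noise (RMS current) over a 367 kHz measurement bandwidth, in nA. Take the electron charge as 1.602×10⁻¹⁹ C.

10.4 nA

I_n = √(2qI·B)
2qI·B = 2 × 1.602×10⁻¹⁹ × 9.20×10⁻⁴ × 3.67×10⁵ = 1.08×10⁻¹⁶ A²
I_n = √(1.08×10⁻¹⁶) = 1.04×10⁻⁸ A = 10.4 nA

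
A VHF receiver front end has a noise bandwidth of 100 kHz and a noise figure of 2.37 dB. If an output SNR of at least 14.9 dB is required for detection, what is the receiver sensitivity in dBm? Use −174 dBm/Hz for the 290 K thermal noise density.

Sensitivity = −174 + 10 log₁₀(B) + NF + SNR_min
= −174 + 50 + 2.37 + 14.9
= −106.73 dBm → −106.7 dBm

−106.7 dBm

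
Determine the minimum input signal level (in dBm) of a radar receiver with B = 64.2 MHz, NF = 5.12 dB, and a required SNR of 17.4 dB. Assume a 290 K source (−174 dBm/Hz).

Sensitivity = −174 + 10 log₁₀(B) + NF + SNR_min
= −174 + 78.08 + 5.12 + 17.4
= −73.40 dBm → −73.4 dBm

−73.4 dBm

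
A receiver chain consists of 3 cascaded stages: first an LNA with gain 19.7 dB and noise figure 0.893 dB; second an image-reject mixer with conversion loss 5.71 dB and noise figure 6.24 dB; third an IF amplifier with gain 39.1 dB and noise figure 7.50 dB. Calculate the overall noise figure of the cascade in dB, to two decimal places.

Convert to linear (a loss of L dB is a gain of −L dB): F_i = 10^(NF_i/10), G_i = 10^(G_i,dB/10)
  Stage 1: F_1 = 10^(0.893/10) = 1.228, G_1 = 10^(19.7/10) = 93.33
  Stage 2: F_2 = 10^(6.24/10) = 4.207, G_2 = 10^(−5.71/10) = 0.2685
  Stage 3: F_3 = 10^(7.50/10) = 5.623, G_3 = 10^(39.1/10) = 8128
Friis cascade:
  F = 1.228 + (4.207 − 1)/93.33 + (5.623 − 1)/25.06 = 1.447
NF = 10 log₁₀(1.447) = 1.61 dB

1.61 dB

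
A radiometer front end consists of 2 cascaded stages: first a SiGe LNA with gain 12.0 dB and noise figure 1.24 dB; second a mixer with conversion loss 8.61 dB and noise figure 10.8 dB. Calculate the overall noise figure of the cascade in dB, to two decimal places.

Convert to linear (a loss of L dB is a gain of −L dB): F_i = 10^(NF_i/10), G_i = 10^(G_i,dB/10)
  Stage 1: F_1 = 10^(1.24/10) = 1.330, G_1 = 10^(12.0/10) = 15.85
  Stage 2: F_2 = 10^(10.8/10) = 12.02, G_2 = 10^(−8.61/10) = 0.1377
Friis cascade:
  F = 1.330 + (12.02 − 1)/15.85 = 2.026
NF = 10 log₁₀(2.026) = 3.07 dB

3.07 dB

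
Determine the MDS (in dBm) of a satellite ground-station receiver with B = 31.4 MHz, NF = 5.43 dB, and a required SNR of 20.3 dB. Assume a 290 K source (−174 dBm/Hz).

Sensitivity = −174 + 10 log₁₀(B) + NF + SNR_min
= −174 + 74.97 + 5.43 + 20.3
= −73.30 dBm → −73.3 dBm

−73.3 dBm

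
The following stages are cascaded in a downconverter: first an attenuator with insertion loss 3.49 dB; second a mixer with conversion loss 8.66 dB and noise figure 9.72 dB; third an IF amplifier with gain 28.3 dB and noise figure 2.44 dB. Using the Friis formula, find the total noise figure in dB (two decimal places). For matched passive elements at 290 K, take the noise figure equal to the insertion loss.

15.23 dB

Convert to linear (a loss of L dB is a gain of −L dB): F_i = 10^(NF_i/10), G_i = 10^(G_i,dB/10)
  Stage 1: F_1 = 10^(3.49/10) = 2.234, G_1 = 10^(−3.49/10) = 0.4477
  Stage 2: F_2 = 10^(9.72/10) = 9.376, G_2 = 10^(−8.66/10) = 0.1361
  Stage 3: F_3 = 10^(2.44/10) = 1.754, G_3 = 10^(28.3/10) = 676.1
Friis cascade:
  F = 2.234 + (9.376 − 1)/0.4477 + (1.754 − 1)/0.06095 = 33.31
NF = 10 log₁₀(33.31) = 15.23 dB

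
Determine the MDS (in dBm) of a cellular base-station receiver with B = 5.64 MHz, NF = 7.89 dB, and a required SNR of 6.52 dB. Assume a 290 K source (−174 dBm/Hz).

−92.1 dBm

Sensitivity = −174 + 10 log₁₀(B) + NF + SNR_min
= −174 + 67.51 + 7.89 + 6.52
= −92.08 dBm → −92.1 dBm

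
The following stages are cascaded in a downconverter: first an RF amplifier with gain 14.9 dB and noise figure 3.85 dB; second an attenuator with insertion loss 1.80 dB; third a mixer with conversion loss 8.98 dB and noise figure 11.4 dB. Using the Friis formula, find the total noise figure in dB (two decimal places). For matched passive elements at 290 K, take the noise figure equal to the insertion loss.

4.87 dB

Convert to linear (a loss of L dB is a gain of −L dB): F_i = 10^(NF_i/10), G_i = 10^(G_i,dB/10)
  Stage 1: F_1 = 10^(3.85/10) = 2.427, G_1 = 10^(14.9/10) = 30.90
  Stage 2: F_2 = 10^(1.80/10) = 1.514, G_2 = 10^(−1.80/10) = 0.6607
  Stage 3: F_3 = 10^(11.4/10) = 13.80, G_3 = 10^(−8.98/10) = 0.1265
Friis cascade:
  F = 2.427 + (1.514 − 1)/30.90 + (13.80 − 1)/20.42 = 3.070
NF = 10 log₁₀(3.070) = 4.87 dB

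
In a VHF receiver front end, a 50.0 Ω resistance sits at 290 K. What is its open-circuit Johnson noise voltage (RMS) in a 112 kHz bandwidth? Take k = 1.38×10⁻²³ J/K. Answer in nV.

299 nV

V_n = √(4kTRB)
4kTRB = 4 × 1.38×10⁻²³ × 290 × 5.00×10¹ × 1.12×10⁵ = 8.96×10⁻¹⁴ V²
V_n = √(8.96×10⁻¹⁴) = 2.99×10⁻⁷ V = 299 nV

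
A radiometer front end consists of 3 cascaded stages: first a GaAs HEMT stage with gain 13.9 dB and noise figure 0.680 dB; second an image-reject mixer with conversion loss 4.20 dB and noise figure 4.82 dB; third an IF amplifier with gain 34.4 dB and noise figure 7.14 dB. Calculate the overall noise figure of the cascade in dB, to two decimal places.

Convert to linear (a loss of L dB is a gain of −L dB): F_i = 10^(NF_i/10), G_i = 10^(G_i,dB/10)
  Stage 1: F_1 = 10^(0.680/10) = 1.169, G_1 = 10^(13.9/10) = 24.55
  Stage 2: F_2 = 10^(4.82/10) = 3.034, G_2 = 10^(−4.20/10) = 0.3802
  Stage 3: F_3 = 10^(7.14/10) = 5.176, G_3 = 10^(34.4/10) = 2754
Friis cascade:
  F = 1.169 + (3.034 − 1)/24.55 + (5.176 − 1)/9.333 = 1.700
NF = 10 log₁₀(1.700) = 2.30 dB

2.30 dB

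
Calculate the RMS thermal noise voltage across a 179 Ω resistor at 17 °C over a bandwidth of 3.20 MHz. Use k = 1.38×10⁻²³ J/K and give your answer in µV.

3.03 µV

T = 17 °C + 273.15 = 290.15 K
V_n = √(4kTRB)
4kTRB = 4 × 1.38×10⁻²³ × 290.15 × 1.79×10² × 3.20×10⁶ = 9.17×10⁻¹² V²
V_n = √(9.17×10⁻¹²) = 3.03×10⁻⁶ V = 3.03 µV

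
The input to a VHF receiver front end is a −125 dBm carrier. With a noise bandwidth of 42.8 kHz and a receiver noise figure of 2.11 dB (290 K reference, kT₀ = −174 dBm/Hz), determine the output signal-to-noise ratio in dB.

Noise floor: N = −174 + 10 log₁₀(B) + NF
10 log₁₀(4.28×10⁴) = 46.31 dB
N = −174 + 46.31 + 2.11 = −125.58 dBm
SNR = P_sig − N = −125 − (−125.58) = 0.58 dB → 0.6 dB

0.6 dB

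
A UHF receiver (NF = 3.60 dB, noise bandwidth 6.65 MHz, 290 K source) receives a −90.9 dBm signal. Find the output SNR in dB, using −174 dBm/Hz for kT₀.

Noise floor: N = −174 + 10 log₁₀(B) + NF
10 log₁₀(6.65×10⁶) = 68.23 dB
N = −174 + 68.23 + 3.60 = −102.17 dBm
SNR = P_sig − N = −90.9 − (−102.17) = 11.27 dB → 11.3 dB

11.3 dB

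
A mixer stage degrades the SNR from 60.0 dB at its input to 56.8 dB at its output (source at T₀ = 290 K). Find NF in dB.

3.2 dB

NF (dB) = SNR_in(dB) − SNR_out(dB) when the source is at T₀
NF = 60.0 − 56.8 = 3.2 dB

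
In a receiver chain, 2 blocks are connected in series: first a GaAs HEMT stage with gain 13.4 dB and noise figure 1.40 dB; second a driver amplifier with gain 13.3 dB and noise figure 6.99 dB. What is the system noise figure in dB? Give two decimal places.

1.94 dB

Convert to linear (a loss of L dB is a gain of −L dB): F_i = 10^(NF_i/10), G_i = 10^(G_i,dB/10)
  Stage 1: F_1 = 10^(1.40/10) = 1.380, G_1 = 10^(13.4/10) = 21.88
  Stage 2: F_2 = 10^(6.99/10) = 5.000, G_2 = 10^(13.3/10) = 21.38
Friis cascade:
  F = 1.380 + (5.000 − 1)/21.88 = 1.563
NF = 10 log₁₀(1.563) = 1.94 dB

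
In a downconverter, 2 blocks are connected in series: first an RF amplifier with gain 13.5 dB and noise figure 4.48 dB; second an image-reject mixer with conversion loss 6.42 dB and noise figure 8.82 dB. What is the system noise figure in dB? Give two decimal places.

Convert to linear (a loss of L dB is a gain of −L dB): F_i = 10^(NF_i/10), G_i = 10^(G_i,dB/10)
  Stage 1: F_1 = 10^(4.48/10) = 2.805, G_1 = 10^(13.5/10) = 22.39
  Stage 2: F_2 = 10^(8.82/10) = 7.621, G_2 = 10^(−6.42/10) = 0.2280
Friis cascade:
  F = 2.805 + (7.621 − 1)/22.39 = 3.101
NF = 10 log₁₀(3.101) = 4.92 dB

4.92 dB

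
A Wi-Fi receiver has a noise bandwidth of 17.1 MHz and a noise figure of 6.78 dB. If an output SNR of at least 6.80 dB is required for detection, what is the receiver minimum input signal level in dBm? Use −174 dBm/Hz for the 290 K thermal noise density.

−88.1 dBm

Sensitivity = −174 + 10 log₁₀(B) + NF + SNR_min
= −174 + 72.33 + 6.78 + 6.80
= −88.09 dBm → −88.1 dBm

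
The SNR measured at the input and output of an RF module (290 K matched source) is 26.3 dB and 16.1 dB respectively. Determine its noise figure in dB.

10.2 dB

NF (dB) = SNR_in(dB) − SNR_out(dB) when the source is at T₀
NF = 26.3 − 16.1 = 10.2 dB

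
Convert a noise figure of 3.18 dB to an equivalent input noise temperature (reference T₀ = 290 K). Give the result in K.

313 K

F = 10^(3.18/10) = 2.0797
T_e = (F − 1)·T₀ = (2.0797 − 1) × 290 = 313 K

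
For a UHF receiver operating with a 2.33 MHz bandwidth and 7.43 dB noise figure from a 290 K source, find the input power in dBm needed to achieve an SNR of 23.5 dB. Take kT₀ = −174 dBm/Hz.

−79.4 dBm

Sensitivity = −174 + 10 log₁₀(B) + NF + SNR_min
= −174 + 63.67 + 7.43 + 23.5
= −79.40 dBm → −79.4 dBm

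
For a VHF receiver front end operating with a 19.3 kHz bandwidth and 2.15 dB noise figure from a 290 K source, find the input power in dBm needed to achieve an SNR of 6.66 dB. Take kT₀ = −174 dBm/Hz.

Sensitivity = −174 + 10 log₁₀(B) + NF + SNR_min
= −174 + 42.86 + 2.15 + 6.66
= −122.33 dBm → −122.3 dBm

−122.3 dBm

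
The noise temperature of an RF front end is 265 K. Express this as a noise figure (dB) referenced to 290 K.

2.82 dB

F = 1 + T_e/T₀ = 1 + 265/290 = 1.91379
NF = 10 log₁₀(1.91379) = 2.82 dB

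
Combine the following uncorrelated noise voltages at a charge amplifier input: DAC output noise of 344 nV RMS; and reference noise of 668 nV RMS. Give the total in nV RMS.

Uncorrelated sources add in power (mean-square): V_tot = √(ΣV_i²)
V_tot = √[(3.44×10⁻⁷)² + (6.68×10⁻⁷)²] = 7.51×10⁻⁷ V = 751 nV

751 nV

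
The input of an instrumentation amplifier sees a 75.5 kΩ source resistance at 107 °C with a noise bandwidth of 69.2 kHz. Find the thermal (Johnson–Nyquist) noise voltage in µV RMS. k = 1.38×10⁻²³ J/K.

T = 107 °C + 273.15 = 380.15 K
V_n = √(4kTRB)
4kTRB = 4 × 1.38×10⁻²³ × 380.15 × 7.55×10⁴ × 6.92×10⁴ = 1.10×10⁻¹⁰ V²
V_n = √(1.10×10⁻¹⁰) = 1.05×10⁻⁵ V = 10.5 µV

10.5 µV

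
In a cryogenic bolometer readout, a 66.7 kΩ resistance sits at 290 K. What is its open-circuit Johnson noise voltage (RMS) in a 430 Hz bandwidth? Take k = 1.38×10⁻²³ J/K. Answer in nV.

V_n = √(4kTRB)
4kTRB = 4 × 1.38×10⁻²³ × 290 × 6.67×10⁴ × 4.30×10² = 4.59×10⁻¹³ V²
V_n = √(4.59×10⁻¹³) = 6.78×10⁻⁷ V = 678 nV

678 nV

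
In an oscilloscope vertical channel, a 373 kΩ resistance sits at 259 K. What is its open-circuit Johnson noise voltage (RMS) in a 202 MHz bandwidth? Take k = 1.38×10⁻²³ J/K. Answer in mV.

1.04 mV

V_n = √(4kTRB)
4kTRB = 4 × 1.38×10⁻²³ × 259 × 3.73×10⁵ × 2.02×10⁸ = 1.08×10⁻⁶ V²
V_n = √(1.08×10⁻⁶) = 1.04×10⁻³ V = 1.04 mV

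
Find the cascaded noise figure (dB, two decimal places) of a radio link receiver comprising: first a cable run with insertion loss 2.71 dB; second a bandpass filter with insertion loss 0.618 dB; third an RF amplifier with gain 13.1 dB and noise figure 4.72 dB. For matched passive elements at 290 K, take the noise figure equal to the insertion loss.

8.05 dB

Convert to linear (a loss of L dB is a gain of −L dB): F_i = 10^(NF_i/10), G_i = 10^(G_i,dB/10)
  Stage 1: F_1 = 10^(2.71/10) = 1.866, G_1 = 10^(−2.71/10) = 0.5358
  Stage 2: F_2 = 10^(0.618/10) = 1.153, G_2 = 10^(−0.618/10) = 0.8674
  Stage 3: F_3 = 10^(4.72/10) = 2.965, G_3 = 10^(13.1/10) = 20.42
Friis cascade:
  F = 1.866 + (1.153 − 1)/0.5358 + (2.965 − 1)/0.4647 = 6.380
NF = 10 log₁₀(6.380) = 8.05 dB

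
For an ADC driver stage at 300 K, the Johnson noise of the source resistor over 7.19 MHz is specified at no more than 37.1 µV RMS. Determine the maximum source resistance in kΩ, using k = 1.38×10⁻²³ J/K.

Johnson–Nyquist: V_n = √(4kTRB) ⇒ R = V_n² / (4kTB)
4kTB = 4 × 1.38×10⁻²³ × 300 × 7.19×10⁶ = 1.19×10⁻¹³
R = (3.71×10⁻⁵)² / 1.19×10⁻¹³ = 1.16×10⁴ Ω = 11.6 kΩ

11.6 kΩ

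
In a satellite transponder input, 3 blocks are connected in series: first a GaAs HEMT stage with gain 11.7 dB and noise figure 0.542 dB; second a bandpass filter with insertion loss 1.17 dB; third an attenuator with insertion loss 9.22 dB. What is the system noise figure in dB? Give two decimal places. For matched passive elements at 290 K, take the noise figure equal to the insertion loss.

Convert to linear (a loss of L dB is a gain of −L dB): F_i = 10^(NF_i/10), G_i = 10^(G_i,dB/10)
  Stage 1: F_1 = 10^(0.542/10) = 1.133, G_1 = 10^(11.7/10) = 14.79
  Stage 2: F_2 = 10^(1.17/10) = 1.309, G_2 = 10^(−1.17/10) = 0.7638
  Stage 3: F_3 = 10^(9.22/10) = 8.356, G_3 = 10^(−9.22/10) = 0.1197
Friis cascade:
  F = 1.133 + (1.309 − 1)/14.79 + (8.356 − 1)/11.30 = 1.805
NF = 10 log₁₀(1.805) = 2.56 dB

2.56 dB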